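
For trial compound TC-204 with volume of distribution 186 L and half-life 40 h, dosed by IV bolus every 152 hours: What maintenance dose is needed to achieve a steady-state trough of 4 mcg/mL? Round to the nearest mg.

τ/t½ = 152/40 ≈ 3.8, so f = (1/2)^(152/40) ≈ 0.071794.
Cmin,ss = (D/Vd)·f/(1−f), so D = Cmin,ss·Vd·(1−f)/f.
D = 4 × 186 × (1−f)/f ≈ 4 × 186 × 12.92874 ≈ 9618.98 mg.

9619 mg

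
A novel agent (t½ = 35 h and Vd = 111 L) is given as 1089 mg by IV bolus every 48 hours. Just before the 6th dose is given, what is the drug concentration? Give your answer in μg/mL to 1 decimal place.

6.1 μg/mL

f = (1/2)^(τ/t½) = (1/2)^(48/35) ≈ 0.3865.
C₀ = D/Vd = 1089/111 ≈ 9.811 μg/mL.
Before the 6th dose, 5 doses have been given. Superposition: Cmin = C₀·(f + f² + … + f^5).
≈ 9.811 × (0.3865 + 0.1494 + 0.0577 + 0.0223 + 0.0086) ≈ 9.811 × 0.6245 ≈ 6.127 μg/mL.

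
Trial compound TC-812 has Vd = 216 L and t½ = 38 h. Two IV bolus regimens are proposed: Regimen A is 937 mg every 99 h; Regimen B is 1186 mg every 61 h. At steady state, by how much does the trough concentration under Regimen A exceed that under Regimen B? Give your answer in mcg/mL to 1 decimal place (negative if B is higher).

Regimen A: f = (1/2)^(99/38) ≈ 0.1643; Cmin,ss = (937/216)·f/(1−f) ≈ 0.853 mcg/mL.
Regimen B: f = (1/2)^(61/38) ≈ 0.3287; Cmin,ss = (1186/216)·f/(1−f) ≈ 2.689 mcg/mL.
Difference ≈ 0.853 − 2.689 ≈ -1.836 mcg/mL.

-1.8 mcg/mL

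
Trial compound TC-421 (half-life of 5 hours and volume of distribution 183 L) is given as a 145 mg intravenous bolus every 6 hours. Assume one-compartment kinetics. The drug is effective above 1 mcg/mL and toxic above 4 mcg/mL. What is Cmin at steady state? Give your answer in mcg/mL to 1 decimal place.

τ/t½ = 6/5 ≈ 1.2, so fraction remaining f = (1/2)^(6/5) ≈ 0.4353.
At steady state, accumulation factor R = 1/(1 − e^(−kτ)) ≈ 1.7709.
Single-dose peak C₀ = D/Vd = 145/183 ≈ 0.792 mcg/mL.
Steady-state peak Cmax,ss = C₀·R ≈ 0.792 × 1.7709 ≈ 1.403 mcg/mL.
One interval later, Cmin,ss = Cmax,ss·e^(−kτ) ≈ 1.403 × 0.4353 ≈ 0.611 mcg/mL.
Trough 0.6 mcg/mL vs MEC 1 mcg/mL: subtherapeutic.

0.6 mcg/mL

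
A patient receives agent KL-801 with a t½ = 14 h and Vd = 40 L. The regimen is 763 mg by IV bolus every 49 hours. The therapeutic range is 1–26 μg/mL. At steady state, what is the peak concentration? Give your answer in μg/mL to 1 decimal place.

20.9 μg/mL

τ/t½ = 49/14 ≈ 3.5, so fraction remaining f = (1/2)^(49/14) ≈ 0.0884.
Accumulation ratio R = 1/(1 − f) ≈ 1/0.9116 ≈ 1.0970.
Single-dose peak C₀ = D/Vd = 763/40 ≈ 19.075 μg/mL.
Steady-state peak Cmax,ss = C₀·R ≈ 19.075 × 1.0970 ≈ 20.925 μg/mL.
Peak 20.9 μg/mL vs MTC 26 μg/mL: below toxic threshold.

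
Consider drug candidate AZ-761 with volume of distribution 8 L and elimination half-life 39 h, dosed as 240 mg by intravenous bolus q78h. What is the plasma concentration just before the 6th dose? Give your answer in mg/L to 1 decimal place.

f = (1/2)^(τ/t½) = (1/2)^(78/39) ≈ 0.2500.
C₀ = D/Vd = 240/8 ≈ 30.000 mg/L.
Before the 6th dose, 5 doses have been given. Superposition: Cmin = C₀·(f + f² + … + f^5).
≈ 30.000 × (0.2500 + 0.0625 + 0.0156 + 0.0039 + 0.0010) ≈ 30.000 × 0.3330 ≈ 9.990 mg/L.

10.0 mg/L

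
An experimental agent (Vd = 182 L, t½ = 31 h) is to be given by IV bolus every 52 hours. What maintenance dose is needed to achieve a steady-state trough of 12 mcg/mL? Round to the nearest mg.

4802 mg

τ/t½ = 52/31 ≈ 1.6774, so f = (1/2)^(52/31) ≈ 0.312641.
Cmin,ss = (D/Vd)·f/(1−f), so D = Cmin,ss·Vd·(1−f)/f.
D = 12 × 182 × (1−f)/f ≈ 12 × 182 × 2.19856 ≈ 4801.66 mg.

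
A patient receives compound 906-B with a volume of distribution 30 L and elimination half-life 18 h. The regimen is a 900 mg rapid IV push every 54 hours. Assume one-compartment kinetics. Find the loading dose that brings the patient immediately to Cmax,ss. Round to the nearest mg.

f = (1/2)^(54/18) ≈ 0.125000; accumulation ratio R = 1/(1−f) ≈ 1.14286.
Loading dose to hit Cmax,ss on first dose: D_load = D_maint·R ≈ 900 × 1.14286 ≈ 1028.57 mg.

1029 mg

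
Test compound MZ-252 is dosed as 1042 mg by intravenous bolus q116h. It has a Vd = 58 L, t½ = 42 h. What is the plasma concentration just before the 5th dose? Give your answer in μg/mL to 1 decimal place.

f = (1/2)^(τ/t½) = (1/2)^(116/42) ≈ 0.1474.
C₀ = D/Vd = 1042/58 ≈ 17.966 μg/mL.
Before the 5th dose, 4 doses have been given. Superposition: Cmin = C₀·(f + f² + … + f^4).
≈ 17.966 × (0.1474 + 0.0217 + 0.0032 + 0.0005) ≈ 17.966 × 0.1728 ≈ 3.105 μg/mL.

3.1 μg/mL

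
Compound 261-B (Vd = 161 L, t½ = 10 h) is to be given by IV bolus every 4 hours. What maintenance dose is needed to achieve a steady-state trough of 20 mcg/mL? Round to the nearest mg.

1029 mg

τ/t½ = 4/10 ≈ 0.4, so f = (1/2)^(4/10) ≈ 0.757858.
Cmin,ss = (D/Vd)·f/(1−f), so D = Cmin,ss·Vd·(1−f)/f.
D = 20 × 161 × (1−f)/f ≈ 20 × 161 × 0.31951 ≈ 1028.82 mg.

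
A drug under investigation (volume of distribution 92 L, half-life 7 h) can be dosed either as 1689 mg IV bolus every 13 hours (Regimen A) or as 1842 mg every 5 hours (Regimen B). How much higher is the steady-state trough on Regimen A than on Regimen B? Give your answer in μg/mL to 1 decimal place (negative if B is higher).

-24.3 μg/mL

Regimen A: f = (1/2)^(13/7) ≈ 0.2760; Cmin,ss = (1689/92)·f/(1−f) ≈ 6.999 μg/mL.
Regimen B: f = (1/2)^(5/7) ≈ 0.6095; Cmin,ss = (1842/92)·f/(1−f) ≈ 31.250 μg/mL.
Difference ≈ 6.999 − 31.250 ≈ -24.251 μg/mL.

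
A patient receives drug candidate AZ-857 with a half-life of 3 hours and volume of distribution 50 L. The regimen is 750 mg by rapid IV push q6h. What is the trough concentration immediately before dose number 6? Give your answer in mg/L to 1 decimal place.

5.0 mg/L

f = (1/2)^(τ/t½) = (1/2)^(6/3) ≈ 0.2500.
C₀ = D/Vd = 750/50 ≈ 15.000 mg/L.
Before the 6th dose, 5 doses have been given. Superposition: Cmin = C₀·(f + f² + … + f^5).
≈ 15.000 × (0.2500 + 0.0625 + 0.0156 + 0.0039 + 0.0010) ≈ 15.000 × 0.3330 ≈ 4.995 mg/L.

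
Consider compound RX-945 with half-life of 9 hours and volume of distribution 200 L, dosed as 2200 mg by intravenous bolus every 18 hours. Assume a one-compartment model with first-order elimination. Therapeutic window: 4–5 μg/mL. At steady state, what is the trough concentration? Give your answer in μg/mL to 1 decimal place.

3.7 μg/mL

τ = 18 h = 2 half-lives, so f = (1/2)^2 = 0.25.
At steady state, R = 1/(1 − 0.25) = 4/3.
Single-dose peak C₀ = D/Vd = 2200/200 = 11 μg/mL.
Steady-state peak Cmax,ss = C₀·R = 11 × 4/3 ≈ 14.667 μg/mL.
Steady-state trough Cmin,ss = Cmax,ss·f ≈ 14.667 × 0.25 ≈ 3.667 μg/mL.
Trough 3.7 μg/mL vs MEC 4 μg/mL: subtherapeutic.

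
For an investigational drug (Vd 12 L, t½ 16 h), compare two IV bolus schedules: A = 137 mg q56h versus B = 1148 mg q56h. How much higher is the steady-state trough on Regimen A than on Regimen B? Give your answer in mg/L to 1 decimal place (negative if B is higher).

Regimen A: f = (1/2)^(56/16) ≈ 0.0884; Cmin,ss = (137/12)·f/(1−f) ≈ 1.107 mg/L.
Regimen B: f = (1/2)^(56/16) ≈ 0.0884; Cmin,ss = (1148/12)·f/(1−f) ≈ 9.277 mg/L.
Difference ≈ 1.107 − 9.277 ≈ -8.170 mg/L.

-8.2 mg/L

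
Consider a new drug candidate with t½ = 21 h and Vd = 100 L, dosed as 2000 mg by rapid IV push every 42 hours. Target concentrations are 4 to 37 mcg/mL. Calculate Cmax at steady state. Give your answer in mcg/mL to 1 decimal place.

26.7 mcg/mL

The dosing interval is 2 half-lives, so f = 2^(−2) = 0.25.
At steady state, R = 1/(1 − 0.25) = 4/3.
Single-dose peak C₀ = D/Vd = 2000/100 = 20 mcg/mL.
Steady-state peak Cmax,ss = C₀·R = 20 × 4/3 ≈ 26.667 mcg/mL.
Peak 26.7 mcg/mL vs MTC 37 mcg/mL: below toxic threshold.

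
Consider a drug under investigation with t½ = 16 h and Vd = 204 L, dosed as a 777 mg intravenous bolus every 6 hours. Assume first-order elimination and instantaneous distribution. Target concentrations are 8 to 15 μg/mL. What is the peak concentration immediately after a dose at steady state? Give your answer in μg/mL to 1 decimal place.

Over one 6-h interval, 6/16 ≈ 0.375 half-lives elapse, leaving f ≈ 0.7711 of each dose.
Accumulation ratio R = 1/(1 − f) ≈ 1/0.2289 ≈ 4.3687.
Single-dose peak C₀ = D/Vd = 777/204 ≈ 3.809 μg/mL.
Cmax,ss = C₀/(1 − f) ≈ 3.809/0.2289 ≈ 16.640 μg/mL.
Peak 16.6 μg/mL vs MTC 15 μg/mL: exceeds toxic threshold.

16.6 μg/mL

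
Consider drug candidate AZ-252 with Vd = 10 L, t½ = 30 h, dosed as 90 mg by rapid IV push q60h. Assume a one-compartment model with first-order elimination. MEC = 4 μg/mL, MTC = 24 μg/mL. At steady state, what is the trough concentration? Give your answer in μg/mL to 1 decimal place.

3.0 μg/mL

τ = 60 h = 2 half-lives, so f = (1/2)^2 = 0.25.
At steady state, R = 1/(1 − 0.25) = 4/3.
Single-dose peak C₀ = D/Vd = 90/10 = 9 μg/mL.
Steady-state peak Cmax,ss = C₀·R = 9 × 4/3 ≈ 12.000 μg/mL.
Steady-state trough Cmin,ss = Cmax,ss·f ≈ 12.000 × 0.25 ≈ 3.000 μg/mL.
Trough 3.0 μg/mL vs MEC 4 μg/mL: subtherapeutic.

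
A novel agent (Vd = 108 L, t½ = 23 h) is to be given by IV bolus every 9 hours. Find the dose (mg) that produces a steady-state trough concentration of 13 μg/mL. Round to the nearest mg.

437 mg

τ/t½ = 9/23 ≈ 0.3913, so f = (1/2)^(9/23) ≈ 0.762440.
Cmin,ss = (D/Vd)·f/(1−f), so D = Cmin,ss·Vd·(1−f)/f.
D = 13 × 108 × (1−f)/f ≈ 13 × 108 × 0.31158 ≈ 437.46 mg.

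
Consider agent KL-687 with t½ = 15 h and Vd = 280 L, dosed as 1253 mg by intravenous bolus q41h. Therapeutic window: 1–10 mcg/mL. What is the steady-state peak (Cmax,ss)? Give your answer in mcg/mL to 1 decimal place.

Over one 41-h interval, 41/15 ≈ 2.7333 half-lives elapse, leaving f ≈ 0.1504 of each dose.
At steady state, accumulation factor R = 1/(1 − e^(−kτ)) ≈ 1.1770.
Each bolus raises the concentration by D/Vd = 1253/280 ≈ 4.475 mcg/mL.
Steady-state peak Cmax,ss = C₀·R ≈ 4.475 × 1.1770 ≈ 5.267 mcg/mL.
Peak 5.3 mcg/mL vs MTC 10 mcg/mL: below toxic threshold.

5.3 mcg/mL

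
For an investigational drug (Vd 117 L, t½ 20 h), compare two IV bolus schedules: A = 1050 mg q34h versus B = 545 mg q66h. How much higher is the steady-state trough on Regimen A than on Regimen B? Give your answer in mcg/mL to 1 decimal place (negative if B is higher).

Regimen A: f = (1/2)^(34/20) ≈ 0.3078; Cmin,ss = (1050/117)·f/(1−f) ≈ 3.991 mcg/mL.
Regimen B: f = (1/2)^(66/20) ≈ 0.1015; Cmin,ss = (545/117)·f/(1−f) ≈ 0.526 mcg/mL.
Difference ≈ 3.991 − 0.526 ≈ 3.465 mcg/mL.

3.5 mcg/mL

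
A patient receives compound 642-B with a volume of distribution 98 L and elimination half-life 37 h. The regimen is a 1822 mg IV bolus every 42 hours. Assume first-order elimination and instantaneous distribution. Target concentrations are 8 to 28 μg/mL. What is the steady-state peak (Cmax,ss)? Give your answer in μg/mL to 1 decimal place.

Over one 42-h interval, 42/37 ≈ 1.1351 half-lives elapse, leaving f ≈ 0.4553 of each dose.
At steady state, accumulation factor R = 1/(1 − e^(−kτ)) ≈ 1.8359.
Single-dose peak C₀ = D/Vd = 1822/98 ≈ 18.592 μg/mL.
Steady-state peak Cmax,ss = C₀·R ≈ 18.592 × 1.8359 ≈ 34.133 μg/mL.
Peak 34.1 μg/mL vs MTC 28 μg/mL: exceeds toxic threshold.

34.1 μg/mL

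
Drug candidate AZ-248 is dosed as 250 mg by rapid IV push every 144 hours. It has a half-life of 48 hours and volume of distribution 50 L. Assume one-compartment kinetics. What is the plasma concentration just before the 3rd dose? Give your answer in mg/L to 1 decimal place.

f = (1/2)^(τ/t½) = (1/2)^(144/48) ≈ 0.1250.
C₀ = D/Vd = 250/50 ≈ 5.000 mg/L.
Before the 3rd dose, 2 doses have been given. Superposition: Cmin = C₀·(f + f²).
≈ 5.000 × (0.1250 + 0.0156) ≈ 5.000 × 0.1406 ≈ 0.703 mg/L.

0.7 mg/L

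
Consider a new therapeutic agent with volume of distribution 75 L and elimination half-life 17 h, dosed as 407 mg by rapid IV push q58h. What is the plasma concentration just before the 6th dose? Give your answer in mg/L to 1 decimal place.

f = (1/2)^(τ/t½) = (1/2)^(58/17) ≈ 0.0940.
C₀ = D/Vd = 407/75 ≈ 5.427 mg/L.
Before the 6th dose, 5 doses have been given. Superposition: Cmin = C₀·(f + f² + … + f^5).
≈ 5.427 × (0.0940 + 0.0088 + 0.0008 + 0.0001 + 0.0000) ≈ 5.427 × 0.1037 ≈ 0.563 mg/L.

0.6 mg/L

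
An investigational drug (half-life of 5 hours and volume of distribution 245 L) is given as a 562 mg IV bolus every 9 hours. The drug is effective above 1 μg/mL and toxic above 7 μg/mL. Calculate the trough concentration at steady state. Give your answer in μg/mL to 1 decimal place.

0.9 μg/mL

τ/t½ = 9/5 ≈ 1.8, so fraction remaining f = (1/2)^(9/5) ≈ 0.2872.
Accumulation ratio R = 1/(1 − f) ≈ 1/0.7128 ≈ 1.4029.
Each bolus raises the concentration by D/Vd = 562/245 ≈ 2.294 μg/mL.
Cmax,ss = C₀/(1 − f) ≈ 2.294/0.7128 ≈ 3.218 μg/mL.
Steady-state trough Cmin,ss = Cmax,ss·f ≈ 3.218 × 0.2872 ≈ 0.924 μg/mL.
Trough 0.9 μg/mL vs MEC 1 μg/mL: subtherapeutic.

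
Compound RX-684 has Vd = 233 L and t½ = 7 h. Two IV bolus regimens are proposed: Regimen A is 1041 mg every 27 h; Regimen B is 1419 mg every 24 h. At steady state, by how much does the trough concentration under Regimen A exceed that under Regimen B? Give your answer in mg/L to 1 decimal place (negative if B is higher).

Regimen A: f = (1/2)^(27/7) ≈ 0.0690; Cmin,ss = (1041/233)·f/(1−f) ≈ 0.331 mg/L.
Regimen B: f = (1/2)^(24/7) ≈ 0.0929; Cmin,ss = (1419/233)·f/(1−f) ≈ 0.624 mg/L.
Difference ≈ 0.331 − 0.624 ≈ -0.293 mg/L.

-0.3 mg/L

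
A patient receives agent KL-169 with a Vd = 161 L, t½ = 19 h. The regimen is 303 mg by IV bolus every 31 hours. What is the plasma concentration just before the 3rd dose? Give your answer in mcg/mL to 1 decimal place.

f = (1/2)^(τ/t½) = (1/2)^(31/19) ≈ 0.3227.
C₀ = D/Vd = 303/161 ≈ 1.882 mcg/mL.
Before the 3rd dose, 2 doses have been given. Superposition: Cmin = C₀·(f + f²).
≈ 1.882 × (0.3227 + 0.1041) ≈ 1.882 × 0.4268 ≈ 0.803 mcg/mL.

0.8 mcg/mL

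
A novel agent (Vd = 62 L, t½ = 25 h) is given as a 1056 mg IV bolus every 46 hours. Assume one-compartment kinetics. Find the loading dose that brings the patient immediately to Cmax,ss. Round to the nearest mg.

f = (1/2)^(46/25) ≈ 0.279322; accumulation ratio R = 1/(1−f) ≈ 1.38758.
Loading dose to hit Cmax,ss on first dose: D_load = D_maint·R ≈ 1056 × 1.38758 ≈ 1465.28 mg.

1465 mg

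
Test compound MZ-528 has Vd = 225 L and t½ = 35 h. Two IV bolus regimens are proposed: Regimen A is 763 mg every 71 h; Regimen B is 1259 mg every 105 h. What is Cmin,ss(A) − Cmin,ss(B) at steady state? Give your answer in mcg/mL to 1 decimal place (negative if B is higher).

Regimen A: f = (1/2)^(71/35) ≈ 0.2451; Cmin,ss = (763/225)·f/(1−f) ≈ 1.101 mcg/mL.
Regimen B: f = (1/2)^(105/35) ≈ 0.1250; Cmin,ss = (1259/225)·f/(1−f) ≈ 0.799 mcg/mL.
Difference ≈ 1.101 − 0.799 ≈ 0.302 mcg/mL.

0.3 mcg/mL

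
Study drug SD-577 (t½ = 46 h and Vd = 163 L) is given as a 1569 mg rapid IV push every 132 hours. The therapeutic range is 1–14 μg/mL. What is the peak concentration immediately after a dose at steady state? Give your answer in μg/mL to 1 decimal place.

11.2 μg/mL

Over one 132-h interval, 132/46 ≈ 2.8696 half-lives elapse, leaving f ≈ 0.1368 of each dose.
At steady state, accumulation factor R = 1/(1 − e^(−kτ)) ≈ 1.1585.
Single-dose peak C₀ = D/Vd = 1569/163 ≈ 9.626 μg/mL.
Cmax,ss = C₀/(1 − f) ≈ 9.626/0.8632 ≈ 11.152 μg/mL.
Peak 11.2 μg/mL vs MTC 14 μg/mL: below toxic threshold.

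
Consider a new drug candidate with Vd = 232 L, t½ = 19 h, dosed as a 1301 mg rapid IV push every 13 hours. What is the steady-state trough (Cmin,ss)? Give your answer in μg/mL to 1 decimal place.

τ/t½ = 13/19 ≈ 0.68421, so fraction remaining f = (1/2)^(13/19) ≈ 0.6223.
Single-dose peak C₀ = D/Vd = 1301/232 ≈ 5.608 μg/mL.
Steady-state trough Cmin,ss = C₀·f/(1−f) ≈ 5.608 × 0.6223/0.3777 ≈ 9.240 μg/mL.

9.2 μg/mL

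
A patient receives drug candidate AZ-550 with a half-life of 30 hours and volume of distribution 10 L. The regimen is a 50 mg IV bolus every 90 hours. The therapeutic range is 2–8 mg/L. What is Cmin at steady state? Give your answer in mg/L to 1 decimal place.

τ = 90 h = 3 half-lives, so f = (1/2)^3 = 0.125.
Accumulation ratio R = 1/(1 − f) = 1/0.875 = 8/7.
Single-dose peak C₀ = D/Vd = 50/10 = 5 mg/L.
Steady-state peak Cmax,ss = C₀·R = 5 × 8/7 ≈ 5.714 mg/L.
Steady-state trough Cmin,ss = Cmax,ss·f ≈ 5.714 × 0.125 ≈ 0.714 mg/L.
Trough 0.7 mg/L vs MEC 2 mg/L: subtherapeutic.

0.7 mg/L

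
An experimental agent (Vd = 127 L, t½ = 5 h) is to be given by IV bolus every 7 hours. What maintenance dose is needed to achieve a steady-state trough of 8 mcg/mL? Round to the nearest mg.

1665 mg

τ/t½ = 7/5 ≈ 1.4, so f = (1/2)^(7/5) ≈ 0.378929.
Cmin,ss = (D/Vd)·f/(1−f), so D = Cmin,ss·Vd·(1−f)/f.
D = 8 × 127 × (1−f)/f ≈ 8 × 127 × 1.63902 ≈ 1665.24 mg.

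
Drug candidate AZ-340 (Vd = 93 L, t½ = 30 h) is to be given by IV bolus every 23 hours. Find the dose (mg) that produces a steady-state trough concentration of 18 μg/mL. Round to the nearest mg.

1174 mg

τ/t½ = 23/30 ≈ 0.76667, so f = (1/2)^(23/30) ≈ 0.587774.
Cmin,ss = (D/Vd)·f/(1−f), so D = Cmin,ss·Vd·(1−f)/f.
D = 18 × 93 × (1−f)/f ≈ 18 × 93 × 0.70133 ≈ 1174.03 mg.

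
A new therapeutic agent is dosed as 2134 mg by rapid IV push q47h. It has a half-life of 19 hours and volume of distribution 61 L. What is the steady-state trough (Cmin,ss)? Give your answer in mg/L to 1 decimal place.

τ/t½ = 47/19 ≈ 2.4737, so fraction remaining f = (1/2)^(47/19) ≈ 0.1800.
Accumulation ratio R = 1/(1 − f) ≈ 1/0.8200 ≈ 1.2195.
Each bolus raises the concentration by D/Vd = 2134/61 ≈ 34.984 mg/L.
Steady-state peak Cmax,ss = C₀·R ≈ 34.984 × 1.2195 ≈ 42.663 mg/L.
Steady-state trough Cmin,ss = Cmax,ss·f ≈ 42.663 × 0.1800 ≈ 7.679 mg/L.

7.7 mg/L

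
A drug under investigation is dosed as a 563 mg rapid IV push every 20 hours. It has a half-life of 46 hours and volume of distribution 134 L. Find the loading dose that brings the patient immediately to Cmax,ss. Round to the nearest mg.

2164 mg

f = (1/2)^(20/46) ≈ 0.739805; accumulation ratio R = 1/(1−f) ≈ 3.84327.
Loading dose to hit Cmax,ss on first dose: D_load = D_maint·R ≈ 563 × 3.84327 ≈ 2163.76 mg.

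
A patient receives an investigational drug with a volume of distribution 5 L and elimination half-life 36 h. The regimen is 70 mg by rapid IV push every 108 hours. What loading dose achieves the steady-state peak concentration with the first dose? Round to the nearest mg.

f = (1/2)^(108/36) ≈ 0.125000; accumulation ratio R = 1/(1−f) ≈ 1.14286.
Loading dose to hit Cmax,ss on first dose: D_load = D_maint·R ≈ 70 × 1.14286 ≈ 80.00 mg.

80 mg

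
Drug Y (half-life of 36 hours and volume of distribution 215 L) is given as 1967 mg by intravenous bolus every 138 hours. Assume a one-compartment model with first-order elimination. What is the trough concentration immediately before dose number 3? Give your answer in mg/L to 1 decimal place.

f = (1/2)^(τ/t½) = (1/2)^(138/36) ≈ 0.0702.
C₀ = D/Vd = 1967/215 ≈ 9.149 mg/L.
Before the 3rd dose, 2 doses have been given. Superposition: Cmin = C₀·(f + f²).
≈ 9.149 × (0.0702 + 0.0049) ≈ 9.149 × 0.0751 ≈ 0.687 mg/L.

0.7 mg/L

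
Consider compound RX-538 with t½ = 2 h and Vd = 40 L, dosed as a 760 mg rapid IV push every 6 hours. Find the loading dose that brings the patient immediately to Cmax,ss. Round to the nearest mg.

869 mg

f = (1/2)^(6/2) ≈ 0.125000; accumulation ratio R = 1/(1−f) ≈ 1.14286.
Loading dose to hit Cmax,ss on first dose: D_load = D_maint·R ≈ 760 × 1.14286 ≈ 868.57 mg.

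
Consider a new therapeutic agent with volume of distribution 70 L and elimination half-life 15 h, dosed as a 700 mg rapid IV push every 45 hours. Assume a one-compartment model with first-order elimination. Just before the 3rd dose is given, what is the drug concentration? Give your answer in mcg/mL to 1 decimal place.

f = (1/2)^(τ/t½) = (1/2)^(45/15) ≈ 0.1250.
C₀ = D/Vd = 700/70 ≈ 10.000 mcg/mL.
Before the 3rd dose, 2 doses have been given. Superposition: Cmin = C₀·(f + f²).
≈ 10.000 × (0.1250 + 0.0156) ≈ 10.000 × 0.1406 ≈ 1.406 mcg/mL.

1.4 mcg/mL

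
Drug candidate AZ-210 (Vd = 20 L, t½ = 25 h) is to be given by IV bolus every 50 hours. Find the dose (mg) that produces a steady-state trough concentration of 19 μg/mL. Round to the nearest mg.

1140 mg

τ/t½ = 50/25 ≈ 2, so f = (1/2)^(50/25) ≈ 0.250000.
Cmin,ss = (D/Vd)·f/(1−f), so D = Cmin,ss·Vd·(1−f)/f.
D = 19 × 20 × (1−f)/f ≈ 19 × 20 × 3.00000 ≈ 1140.00 mg.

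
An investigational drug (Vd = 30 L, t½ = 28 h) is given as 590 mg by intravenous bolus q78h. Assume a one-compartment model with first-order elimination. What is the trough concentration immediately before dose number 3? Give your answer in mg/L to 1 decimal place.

3.3 mg/L

f = (1/2)^(τ/t½) = (1/2)^(78/28) ≈ 0.1450.
C₀ = D/Vd = 590/30 ≈ 19.667 mg/L.
Before the 3rd dose, 2 doses have been given. Superposition: Cmin = C₀·(f + f²).
≈ 19.667 × (0.1450 + 0.0210) ≈ 19.667 × 0.1660 ≈ 3.265 mg/L.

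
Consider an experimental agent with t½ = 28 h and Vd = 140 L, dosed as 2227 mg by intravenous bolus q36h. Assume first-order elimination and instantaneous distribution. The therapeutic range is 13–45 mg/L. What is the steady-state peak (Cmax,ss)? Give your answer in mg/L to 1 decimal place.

Over one 36-h interval, 36/28 ≈ 1.2857 half-lives elapse, leaving f ≈ 0.4102 of each dose.
At steady state, accumulation factor R = 1/(1 − e^(−kτ)) ≈ 1.6955.
Single-dose peak C₀ = D/Vd = 2227/140 ≈ 15.907 mg/L.
Cmax,ss = C₀/(1 − f) ≈ 15.907/0.5898 ≈ 26.970 mg/L.
Peak 27.0 mg/L vs MTC 45 mg/L: below toxic threshold.

27.0 mg/L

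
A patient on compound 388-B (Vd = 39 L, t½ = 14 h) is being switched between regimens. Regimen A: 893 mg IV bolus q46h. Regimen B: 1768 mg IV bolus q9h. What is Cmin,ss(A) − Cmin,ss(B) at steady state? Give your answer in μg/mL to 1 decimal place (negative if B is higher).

-78.1 μg/mL

Regimen A: f = (1/2)^(46/14) ≈ 0.1025; Cmin,ss = (893/39)·f/(1−f) ≈ 2.615 μg/mL.
Regimen B: f = (1/2)^(9/14) ≈ 0.6404; Cmin,ss = (1768/39)·f/(1−f) ≈ 80.733 μg/mL.
Difference ≈ 2.615 − 80.733 ≈ -78.118 μg/mL.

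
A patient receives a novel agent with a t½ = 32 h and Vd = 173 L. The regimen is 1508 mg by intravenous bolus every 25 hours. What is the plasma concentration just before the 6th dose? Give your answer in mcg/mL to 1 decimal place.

f = (1/2)^(τ/t½) = (1/2)^(25/32) ≈ 0.5819.
C₀ = D/Vd = 1508/173 ≈ 8.717 mcg/mL.
Before the 6th dose, 5 doses have been given. Superposition: Cmin = C₀·(f + f² + … + f^5).
≈ 8.717 × (0.5819 + 0.3386 + 0.1970 + 0.1147 + 0.0667) ≈ 8.717 × 1.2989 ≈ 11.323 mcg/mL.

11.3 mcg/mL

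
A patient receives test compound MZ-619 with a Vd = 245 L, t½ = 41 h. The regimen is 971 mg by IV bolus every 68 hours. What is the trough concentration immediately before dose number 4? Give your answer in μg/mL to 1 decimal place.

1.8 μg/mL

f = (1/2)^(τ/t½) = (1/2)^(68/41) ≈ 0.3168.
C₀ = D/Vd = 971/245 ≈ 3.963 μg/mL.
Before the 4th dose, 3 doses have been given. Superposition: Cmin = C₀·(f + f² + … + f^3).
≈ 3.963 × (0.3168 + 0.1004 + 0.0318) ≈ 3.963 × 0.4490 ≈ 1.779 μg/mL.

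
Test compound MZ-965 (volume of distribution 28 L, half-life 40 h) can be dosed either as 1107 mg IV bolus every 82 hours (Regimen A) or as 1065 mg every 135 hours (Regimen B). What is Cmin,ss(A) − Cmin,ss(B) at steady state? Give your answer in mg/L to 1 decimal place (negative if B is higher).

Regimen A: f = (1/2)^(82/40) ≈ 0.2415; Cmin,ss = (1107/28)·f/(1−f) ≈ 12.588 mg/L.
Regimen B: f = (1/2)^(135/40) ≈ 0.0964; Cmin,ss = (1065/28)·f/(1−f) ≈ 4.058 mg/L.
Difference ≈ 12.588 − 4.058 ≈ 8.530 mg/L.

8.5 mg/L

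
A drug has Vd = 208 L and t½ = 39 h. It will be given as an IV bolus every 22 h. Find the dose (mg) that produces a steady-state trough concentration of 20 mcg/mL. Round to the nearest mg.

τ/t½ = 22/39 ≈ 0.5641, so f = (1/2)^(22/39) ≈ 0.676376.
Cmin,ss = (D/Vd)·f/(1−f), so D = Cmin,ss·Vd·(1−f)/f.
D = 20 × 208 × (1−f)/f ≈ 20 × 208 × 0.47847 ≈ 1990.44 mg.

1990 mg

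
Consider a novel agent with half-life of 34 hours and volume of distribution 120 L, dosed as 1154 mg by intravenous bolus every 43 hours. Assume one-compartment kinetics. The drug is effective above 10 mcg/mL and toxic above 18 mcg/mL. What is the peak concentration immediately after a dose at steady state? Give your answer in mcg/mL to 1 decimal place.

16.5 mcg/mL

τ/t½ = 43/34 ≈ 1.2647, so fraction remaining f = (1/2)^(43/34) ≈ 0.4162.
Accumulation ratio R = 1/(1 − f) ≈ 1/0.5838 ≈ 1.7129.
Single-dose peak C₀ = D/Vd = 1154/120 ≈ 9.617 mcg/mL.
Steady-state peak Cmax,ss = C₀·R ≈ 9.617 × 1.7129 ≈ 16.473 mcg/mL.
Peak 16.5 mcg/mL vs MTC 18 mcg/mL: below toxic threshold.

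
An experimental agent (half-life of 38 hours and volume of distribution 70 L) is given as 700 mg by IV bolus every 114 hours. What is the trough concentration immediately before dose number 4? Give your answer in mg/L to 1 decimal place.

f = (1/2)^(τ/t½) = (1/2)^(114/38) ≈ 0.1250.
C₀ = D/Vd = 700/70 ≈ 10.000 mg/L.
Before the 4th dose, 3 doses have been given. Superposition: Cmin = C₀·(f + f² + … + f^3).
≈ 10.000 × (0.1250 + 0.0156 + 0.0020) ≈ 10.000 × 0.1426 ≈ 1.426 mg/L.

1.4 mg/L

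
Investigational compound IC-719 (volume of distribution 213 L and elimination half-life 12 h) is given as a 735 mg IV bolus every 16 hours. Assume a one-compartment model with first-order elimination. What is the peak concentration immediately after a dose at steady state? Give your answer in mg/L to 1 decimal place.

5.7 mg/L

τ/t½ = 16/12 ≈ 1.3333, so fraction remaining f = (1/2)^(16/12) ≈ 0.3969.
Accumulation ratio R = 1/(1 − f) ≈ 1/0.6031 ≈ 1.6581.
Single-dose peak C₀ = D/Vd = 735/213 ≈ 3.451 mg/L.
Steady-state peak Cmax,ss = C₀·R ≈ 3.451 × 1.6581 ≈ 5.722 mg/L.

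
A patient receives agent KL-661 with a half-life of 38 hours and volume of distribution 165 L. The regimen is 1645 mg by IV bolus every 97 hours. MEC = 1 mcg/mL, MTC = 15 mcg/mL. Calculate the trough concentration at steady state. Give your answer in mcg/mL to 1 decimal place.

2.0 mcg/mL

k = ln2/t½ = ln2/38 ≈ 0.018241 h⁻¹; fraction remaining f = e^(−kτ) = e^(−0.018241×97) ≈ 0.1704.
Accumulation ratio R = 1/(1 − f) ≈ 1/0.8296 ≈ 1.2054.
Single-dose peak C₀ = D/Vd = 1645/165 ≈ 9.970 mcg/mL.
Cmax,ss = C₀/(1 − f) ≈ 9.970/0.8296 ≈ 12.018 mcg/mL.
One interval later, Cmin,ss = Cmax,ss·e^(−kτ) ≈ 12.018 × 0.1704 ≈ 2.048 mcg/mL.
Trough 2.0 mcg/mL vs MEC 1 mcg/mL: adequate.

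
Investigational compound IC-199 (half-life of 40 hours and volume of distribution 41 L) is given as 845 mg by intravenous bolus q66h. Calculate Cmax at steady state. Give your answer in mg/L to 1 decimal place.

30.2 mg/L

k = ln2/t½ = ln2/40 ≈ 0.017329 h⁻¹; fraction remaining f = e^(−kτ) = e^(−0.017329×66) ≈ 0.3186.
At steady state, accumulation factor R = 1/(1 − e^(−kτ)) ≈ 1.4676.
Single-dose peak C₀ = D/Vd = 845/41 ≈ 20.610 mg/L.
Steady-state peak Cmax,ss = C₀·R ≈ 20.610 × 1.4676 ≈ 30.247 mg/L.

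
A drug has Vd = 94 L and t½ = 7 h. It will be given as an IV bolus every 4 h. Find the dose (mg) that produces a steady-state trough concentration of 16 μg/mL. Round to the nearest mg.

τ/t½ = 4/7 ≈ 0.57143, so f = (1/2)^(4/7) ≈ 0.672950.
Cmin,ss = (D/Vd)·f/(1−f), so D = Cmin,ss·Vd·(1−f)/f.
D = 16 × 94 × (1−f)/f ≈ 16 × 94 × 0.48599 ≈ 730.93 mg.

731 mg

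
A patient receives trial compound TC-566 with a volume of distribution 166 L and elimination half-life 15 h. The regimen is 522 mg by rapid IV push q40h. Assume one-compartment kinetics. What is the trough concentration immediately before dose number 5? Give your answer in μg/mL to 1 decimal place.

0.6 μg/mL

f = (1/2)^(τ/t½) = (1/2)^(40/15) ≈ 0.1575.
C₀ = D/Vd = 522/166 ≈ 3.145 μg/mL.
Before the 5th dose, 4 doses have been given. Superposition: Cmin = C₀·(f + f² + … + f^4).
≈ 3.145 × (0.1575 + 0.0248 + 0.0039 + 0.0006) ≈ 3.145 × 0.1868 ≈ 0.587 μg/mL.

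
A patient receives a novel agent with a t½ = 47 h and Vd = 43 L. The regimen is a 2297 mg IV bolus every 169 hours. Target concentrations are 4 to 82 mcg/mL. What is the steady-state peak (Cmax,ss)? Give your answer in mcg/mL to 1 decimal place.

k = ln2/t½ = ln2/47 ≈ 0.014748 h⁻¹; fraction remaining f = e^(−kτ) = e^(−0.014748×169) ≈ 0.0827.
At steady state, accumulation factor R = 1/(1 − e^(−kτ)) ≈ 1.0902.
Single-dose peak C₀ = D/Vd = 2297/43 ≈ 53.419 mcg/mL.
Steady-state peak Cmax,ss = C₀·R ≈ 53.419 × 1.0902 ≈ 58.237 mcg/mL.
Peak 58.2 mcg/mL vs MTC 82 mcg/mL: below toxic threshold.

58.2 mcg/mL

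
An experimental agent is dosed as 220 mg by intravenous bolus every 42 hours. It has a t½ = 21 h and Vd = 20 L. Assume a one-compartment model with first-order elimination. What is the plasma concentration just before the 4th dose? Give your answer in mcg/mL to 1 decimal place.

f = (1/2)^(τ/t½) = (1/2)^(42/21) ≈ 0.2500.
C₀ = D/Vd = 220/20 ≈ 11.000 mcg/mL.
Before the 4th dose, 3 doses have been given. Superposition: Cmin = C₀·(f + f² + … + f^3).
≈ 11.000 × (0.2500 + 0.0625 + 0.0156) ≈ 11.000 × 0.3281 ≈ 3.609 mcg/mL.

3.6 mcg/mL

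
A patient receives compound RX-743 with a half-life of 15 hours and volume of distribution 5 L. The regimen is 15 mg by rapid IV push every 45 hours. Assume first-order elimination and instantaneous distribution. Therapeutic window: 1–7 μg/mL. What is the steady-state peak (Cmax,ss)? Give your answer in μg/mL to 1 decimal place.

3.4 μg/mL

The dosing interval is 3 half-lives, so f = 2^(−3) = 0.125.
Accumulation ratio R = 1/(1 − f) = 1/0.875 = 8/7.
Single-dose peak C₀ = D/Vd = 15/5 = 3 μg/mL.
Steady-state peak Cmax,ss = C₀·R = 3 × 8/7 ≈ 3.429 μg/mL.
Peak 3.4 μg/mL vs MTC 7 μg/mL: below toxic threshold.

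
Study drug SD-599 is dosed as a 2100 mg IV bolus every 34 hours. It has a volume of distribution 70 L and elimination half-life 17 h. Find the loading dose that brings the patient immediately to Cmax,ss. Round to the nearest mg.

2800 mg

f = (1/2)^(34/17) ≈ 0.250000; accumulation ratio R = 1/(1−f) ≈ 1.33333.
Loading dose to hit Cmax,ss on first dose: D_load = D_maint·R ≈ 2100 × 1.33333 ≈ 2799.99 mg.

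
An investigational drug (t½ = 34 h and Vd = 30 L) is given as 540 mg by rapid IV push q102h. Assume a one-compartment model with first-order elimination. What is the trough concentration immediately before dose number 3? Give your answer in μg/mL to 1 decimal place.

f = (1/2)^(τ/t½) = (1/2)^(102/34) ≈ 0.1250.
C₀ = D/Vd = 540/30 ≈ 18.000 μg/mL.
Before the 3rd dose, 2 doses have been given. Superposition: Cmin = C₀·(f + f²).
≈ 18.000 × (0.1250 + 0.0156) ≈ 18.000 × 0.1406 ≈ 2.531 μg/mL.

2.5 μg/mL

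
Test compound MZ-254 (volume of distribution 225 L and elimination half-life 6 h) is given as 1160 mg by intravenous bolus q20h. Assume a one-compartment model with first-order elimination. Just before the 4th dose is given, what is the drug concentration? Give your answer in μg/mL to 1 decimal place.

0.6 μg/mL

f = (1/2)^(τ/t½) = (1/2)^(20/6) ≈ 0.0992.
C₀ = D/Vd = 1160/225 ≈ 5.156 μg/mL.
Before the 4th dose, 3 doses have been given. Superposition: Cmin = C₀·(f + f² + … + f^3).
≈ 5.156 × (0.0992 + 0.0098 + 0.0010) ≈ 5.156 × 0.1100 ≈ 0.567 μg/mL.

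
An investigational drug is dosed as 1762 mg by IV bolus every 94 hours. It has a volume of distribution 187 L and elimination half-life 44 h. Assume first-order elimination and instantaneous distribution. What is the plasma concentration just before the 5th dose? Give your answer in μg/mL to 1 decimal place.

f = (1/2)^(τ/t½) = (1/2)^(94/44) ≈ 0.2275.
C₀ = D/Vd = 1762/187 ≈ 9.422 μg/mL.
Before the 5th dose, 4 doses have been given. Superposition: Cmin = C₀·(f + f² + … + f^4).
≈ 9.422 × (0.2275 + 0.0518 + 0.0118 + 0.0027) ≈ 9.422 × 0.2938 ≈ 2.768 μg/mL.

2.8 μg/mL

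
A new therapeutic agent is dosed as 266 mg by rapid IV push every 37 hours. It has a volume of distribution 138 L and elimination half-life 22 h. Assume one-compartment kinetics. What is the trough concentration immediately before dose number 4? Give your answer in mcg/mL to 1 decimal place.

f = (1/2)^(τ/t½) = (1/2)^(37/22) ≈ 0.3117.
C₀ = D/Vd = 266/138 ≈ 1.928 mcg/mL.
Before the 4th dose, 3 doses have been given. Superposition: Cmin = C₀·(f + f² + … + f^3).
≈ 1.928 × (0.3117 + 0.0972 + 0.0303) ≈ 1.928 × 0.4392 ≈ 0.847 mcg/mL.

0.8 mcg/mL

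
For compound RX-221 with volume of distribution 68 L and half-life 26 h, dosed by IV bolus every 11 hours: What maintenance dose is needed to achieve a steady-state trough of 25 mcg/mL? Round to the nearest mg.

579 mg

τ/t½ = 11/26 ≈ 0.42308, so f = (1/2)^(11/26) ≈ 0.745832.
Cmin,ss = (D/Vd)·f/(1−f), so D = Cmin,ss·Vd·(1−f)/f.
D = 25 × 68 × (1−f)/f ≈ 25 × 68 × 0.34078 ≈ 579.33 mg.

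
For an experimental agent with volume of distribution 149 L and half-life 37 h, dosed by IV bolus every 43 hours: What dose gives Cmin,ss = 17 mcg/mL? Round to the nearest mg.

τ/t½ = 43/37 ≈ 1.1622, so f = (1/2)^(43/37) ≈ 0.446842.
Cmin,ss = (D/Vd)·f/(1−f), so D = Cmin,ss·Vd·(1−f)/f.
D = 17 × 149 × (1−f)/f ≈ 17 × 149 × 1.23793 ≈ 3135.68 mg.

3136 mg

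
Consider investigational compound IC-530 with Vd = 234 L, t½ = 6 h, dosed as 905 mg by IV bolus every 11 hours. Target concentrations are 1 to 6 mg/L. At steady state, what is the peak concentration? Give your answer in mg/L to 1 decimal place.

Over one 11-h interval, 11/6 ≈ 1.8333 half-lives elapse, leaving f ≈ 0.2806 of each dose.
Accumulation ratio R = 1/(1 − f) ≈ 1/0.7194 ≈ 1.3900.
Single-dose peak C₀ = D/Vd = 905/234 ≈ 3.868 mg/L.
Steady-state peak Cmax,ss = C₀·R ≈ 3.868 × 1.3900 ≈ 5.377 mg/L.
Peak 5.4 mg/L vs MTC 6 mg/L: below toxic threshold.

5.4 mg/L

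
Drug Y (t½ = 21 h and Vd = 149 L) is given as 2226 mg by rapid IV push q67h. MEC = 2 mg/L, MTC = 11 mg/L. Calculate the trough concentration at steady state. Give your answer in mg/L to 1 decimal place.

τ/t½ = 67/21 ≈ 3.1905, so fraction remaining f = (1/2)^(67/21) ≈ 0.1095.
Accumulation ratio R = 1/(1 − f) ≈ 1/0.8905 ≈ 1.1230.
Each bolus raises the concentration by D/Vd = 2226/149 ≈ 14.940 mg/L.
Steady-state peak Cmax,ss = C₀·R ≈ 14.940 × 1.1230 ≈ 16.778 mg/L.
Steady-state trough Cmin,ss = Cmax,ss·f ≈ 16.778 × 0.1095 ≈ 1.837 mg/L.
Trough 1.8 mg/L vs MEC 2 mg/L: subtherapeutic.

1.8 mg/L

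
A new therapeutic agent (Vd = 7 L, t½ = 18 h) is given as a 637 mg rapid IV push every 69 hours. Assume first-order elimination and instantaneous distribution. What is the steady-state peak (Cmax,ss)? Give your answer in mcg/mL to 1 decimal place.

97.9 mcg/mL

k = ln2/t½ = ln2/18 ≈ 0.038508 h⁻¹; fraction remaining f = e^(−kτ) = e^(−0.038508×69) ≈ 0.0702.
Accumulation ratio R = 1/(1 − f) ≈ 1/0.9298 ≈ 1.0755.
Single-dose peak C₀ = D/Vd = 637/7 ≈ 91.000 mcg/mL.
Steady-state peak Cmax,ss = C₀·R ≈ 91.000 × 1.0755 ≈ 97.870 mcg/mL.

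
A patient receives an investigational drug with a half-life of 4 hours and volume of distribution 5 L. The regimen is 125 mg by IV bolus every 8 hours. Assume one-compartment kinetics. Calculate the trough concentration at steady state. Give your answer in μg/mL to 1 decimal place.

The dosing interval is 2 half-lives, so f = 2^(−2) = 0.25.
At steady state, R = 1/(1 − 0.25) = 4/3.
Single-dose peak C₀ = D/Vd = 125/5 = 25 μg/mL.
Steady-state peak Cmax,ss = C₀·R = 25 × 4/3 ≈ 33.333 μg/mL.
Steady-state trough Cmin,ss = Cmax,ss·f ≈ 33.333 × 0.25 ≈ 8.333 μg/mL.

8.3 μg/mL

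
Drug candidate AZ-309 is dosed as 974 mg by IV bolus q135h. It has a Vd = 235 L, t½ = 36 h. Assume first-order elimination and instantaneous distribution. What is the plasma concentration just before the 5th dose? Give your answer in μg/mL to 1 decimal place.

0.3 μg/mL

f = (1/2)^(τ/t½) = (1/2)^(135/36) ≈ 0.0743.
C₀ = D/Vd = 974/235 ≈ 4.145 μg/mL.
Before the 5th dose, 4 doses have been given. Superposition: Cmin = C₀·(f + f² + … + f^4).
≈ 4.145 × (0.0743 + 0.0055 + 0.0004 + 0.0000) ≈ 4.145 × 0.0802 ≈ 0.332 μg/mL.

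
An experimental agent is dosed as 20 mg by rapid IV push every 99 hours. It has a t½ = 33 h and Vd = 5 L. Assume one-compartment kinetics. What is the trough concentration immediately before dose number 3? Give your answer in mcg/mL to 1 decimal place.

f = (1/2)^(τ/t½) = (1/2)^(99/33) ≈ 0.1250.
C₀ = D/Vd = 20/5 ≈ 4.000 mcg/mL.
Before the 3rd dose, 2 doses have been given. Superposition: Cmin = C₀·(f + f²).
≈ 4.000 × (0.1250 + 0.0156) ≈ 4.000 × 0.1406 ≈ 0.562 mcg/mL.

0.6 mcg/mL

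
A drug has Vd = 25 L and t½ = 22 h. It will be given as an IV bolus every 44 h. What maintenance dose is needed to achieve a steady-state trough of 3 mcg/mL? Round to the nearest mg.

τ/t½ = 44/22 ≈ 2, so f = (1/2)^(44/22) ≈ 0.250000.
Cmin,ss = (D/Vd)·f/(1−f), so D = Cmin,ss·Vd·(1−f)/f.
D = 3 × 25 × (1−f)/f ≈ 3 × 25 × 3.00000 ≈ 225.00 mg.

225 mg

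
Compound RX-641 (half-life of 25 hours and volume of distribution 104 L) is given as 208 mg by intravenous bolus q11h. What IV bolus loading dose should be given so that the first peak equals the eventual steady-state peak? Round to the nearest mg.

791 mg

f = (1/2)^(11/25) ≈ 0.737135; accumulation ratio R = 1/(1−f) ≈ 3.80423.
Loading dose to hit Cmax,ss on first dose: D_load = D_maint·R ≈ 208 × 3.80423 ≈ 791.28 mg.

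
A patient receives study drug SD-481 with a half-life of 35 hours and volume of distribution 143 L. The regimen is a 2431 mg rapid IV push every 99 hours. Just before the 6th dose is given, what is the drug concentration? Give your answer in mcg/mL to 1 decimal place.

2.8 mcg/mL

f = (1/2)^(τ/t½) = (1/2)^(99/35) ≈ 0.1408.
C₀ = D/Vd = 2431/143 ≈ 17.000 mcg/mL.
Before the 6th dose, 5 doses have been given. Superposition: Cmin = C₀·(f + f² + … + f^5).
≈ 17.000 × (0.1408 + 0.0198 + 0.0028 + 0.0004 + 0.0001) ≈ 17.000 × 0.1639 ≈ 2.786 mcg/mL.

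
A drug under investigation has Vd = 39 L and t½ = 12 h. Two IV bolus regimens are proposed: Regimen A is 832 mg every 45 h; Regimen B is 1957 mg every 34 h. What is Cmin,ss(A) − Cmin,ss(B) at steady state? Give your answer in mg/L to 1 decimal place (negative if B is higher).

-6.5 mg/L

Regimen A: f = (1/2)^(45/12) ≈ 0.0743; Cmin,ss = (832/39)·f/(1−f) ≈ 1.712 mg/L.
Regimen B: f = (1/2)^(34/12) ≈ 0.1403; Cmin,ss = (1957/39)·f/(1−f) ≈ 8.189 mg/L.
Difference ≈ 1.712 − 8.189 ≈ -6.477 mg/L.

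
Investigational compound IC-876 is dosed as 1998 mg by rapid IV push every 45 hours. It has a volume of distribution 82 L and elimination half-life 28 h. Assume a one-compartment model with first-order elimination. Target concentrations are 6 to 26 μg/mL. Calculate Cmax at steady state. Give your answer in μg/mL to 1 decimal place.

36.3 μg/mL

τ/t½ = 45/28 ≈ 1.6071, so fraction remaining f = (1/2)^(45/28) ≈ 0.3282.
At steady state, accumulation factor R = 1/(1 − e^(−kτ)) ≈ 1.4885.
Each bolus raises the concentration by D/Vd = 1998/82 ≈ 24.366 μg/mL.
Cmax,ss = C₀/(1 − f) ≈ 24.366/0.6718 ≈ 36.270 μg/mL.
Peak 36.3 μg/mL vs MTC 26 μg/mL: exceeds toxic threshold.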